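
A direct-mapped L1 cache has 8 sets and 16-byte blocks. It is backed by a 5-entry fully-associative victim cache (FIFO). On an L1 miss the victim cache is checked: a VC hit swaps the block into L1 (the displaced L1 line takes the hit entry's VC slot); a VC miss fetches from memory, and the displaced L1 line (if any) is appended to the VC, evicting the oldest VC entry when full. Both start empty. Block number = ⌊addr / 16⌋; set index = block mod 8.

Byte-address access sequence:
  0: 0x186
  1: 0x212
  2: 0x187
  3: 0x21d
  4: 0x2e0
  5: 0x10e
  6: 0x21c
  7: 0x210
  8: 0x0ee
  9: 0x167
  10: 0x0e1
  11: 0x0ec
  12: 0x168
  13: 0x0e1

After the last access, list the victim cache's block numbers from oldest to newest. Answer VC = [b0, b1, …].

  [0] addr=0x186 blk=24 s=0: MISS | VC []
  [1] addr=0x212 blk=33 s=1: MISS | VC []
  [2] addr=0x187 blk=24 s=0: L1-HIT | VC []
  [3] addr=0x21d blk=33 s=1: L1-HIT | VC []
  [4] addr=0x2e0 blk=46 s=6: MISS | VC []
  [5] addr=0x10e blk=16 s=0: MISS | VC [24]
  [6] addr=0x21c blk=33 s=1: L1-HIT | VC [24]
  [7] addr=0x210 blk=33 s=1: L1-HIT | VC [24]
  [8] addr=0xee blk=14 s=6: MISS | VC [24, 46]
  [9] addr=0x167 blk=22 s=6: MISS | VC [24, 46, 14]
  [10] addr=0xe1 blk=14 s=6: VC-HIT | VC [24, 46, 22]
  [11] addr=0xec blk=14 s=6: L1-HIT | VC [24, 46, 22]
  [12] addr=0x168 blk=22 s=6: VC-HIT | VC [24, 46, 14]
  [13] addr=0xe1 blk=14 s=6: VC-HIT | VC [24, 46, 22]

VC = [24, 46, 22]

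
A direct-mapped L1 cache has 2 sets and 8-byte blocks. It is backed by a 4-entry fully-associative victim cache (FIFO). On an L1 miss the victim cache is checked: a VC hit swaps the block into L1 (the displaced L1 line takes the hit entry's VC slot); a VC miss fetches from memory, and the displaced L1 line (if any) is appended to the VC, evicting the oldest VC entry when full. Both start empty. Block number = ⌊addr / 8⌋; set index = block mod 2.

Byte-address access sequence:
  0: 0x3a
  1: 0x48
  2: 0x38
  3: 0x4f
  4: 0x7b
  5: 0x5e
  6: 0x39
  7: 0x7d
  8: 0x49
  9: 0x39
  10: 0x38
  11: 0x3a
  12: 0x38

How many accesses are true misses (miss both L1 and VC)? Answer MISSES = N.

MISSES = 4

0: 0x3a (blk 7, set 1) → MISS  vc=[]
1: 0x48 (blk 9, set 1) → MISS  vc=[7]
2: 0x38 (blk 7, set 1) → VC-HIT  vc=[9]
3: 0x4f (blk 9, set 1) → VC-HIT  vc=[7]
4: 0x7b (blk 15, set 1) → MISS  vc=[7, 9]
5: 0x5e (blk 11, set 1) → MISS  vc=[7, 9, 15]
6: 0x39 (blk 7, set 1) → VC-HIT  vc=[11, 9, 15]
7: 0x7d (blk 15, set 1) → VC-HIT  vc=[11, 9, 7]
8: 0x49 (blk 9, set 1) → VC-HIT  vc=[11, 15, 7]
9: 0x39 (blk 7, set 1) → VC-HIT  vc=[11, 15, 9]
10: 0x38 (blk 7, set 1) → L1-HIT  vc=[11, 15, 9]
11: 0x3a (blk 7, set 1) → L1-HIT  vc=[11, 15, 9]
12: 0x38 (blk 7, set 1) → L1-HIT  vc=[11, 15, 9]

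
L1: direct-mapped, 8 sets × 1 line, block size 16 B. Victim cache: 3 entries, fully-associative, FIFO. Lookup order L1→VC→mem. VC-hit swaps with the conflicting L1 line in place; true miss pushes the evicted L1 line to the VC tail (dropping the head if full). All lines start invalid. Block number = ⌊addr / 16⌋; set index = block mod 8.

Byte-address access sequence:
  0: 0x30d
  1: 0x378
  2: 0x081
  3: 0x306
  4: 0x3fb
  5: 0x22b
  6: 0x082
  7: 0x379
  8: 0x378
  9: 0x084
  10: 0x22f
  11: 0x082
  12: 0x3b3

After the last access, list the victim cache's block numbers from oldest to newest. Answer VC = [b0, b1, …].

VC = [48, 63]

  [0] addr=0x30d blk=48 s=0: MISS | VC []
  [1] addr=0x378 blk=55 s=7: MISS | VC []
  [2] addr=0x81 blk=8 s=0: MISS | VC [48]
  [3] addr=0x306 blk=48 s=0: VC-HIT | VC [8]
  [4] addr=0x3fb blk=63 s=7: MISS | VC [8, 55]
  [5] addr=0x22b blk=34 s=2: MISS | VC [8, 55]
  [6] addr=0x82 blk=8 s=0: VC-HIT | VC [48, 55]
  [7] addr=0x379 blk=55 s=7: VC-HIT | VC [48, 63]
  [8] addr=0x378 blk=55 s=7: L1-HIT | VC [48, 63]
  [9] addr=0x84 blk=8 s=0: L1-HIT | VC [48, 63]
  [10] addr=0x22f blk=34 s=2: L1-HIT | VC [48, 63]
  [11] addr=0x82 blk=8 s=0: L1-HIT | VC [48, 63]
  [12] addr=0x3b3 blk=59 s=3: MISS | VC [48, 63]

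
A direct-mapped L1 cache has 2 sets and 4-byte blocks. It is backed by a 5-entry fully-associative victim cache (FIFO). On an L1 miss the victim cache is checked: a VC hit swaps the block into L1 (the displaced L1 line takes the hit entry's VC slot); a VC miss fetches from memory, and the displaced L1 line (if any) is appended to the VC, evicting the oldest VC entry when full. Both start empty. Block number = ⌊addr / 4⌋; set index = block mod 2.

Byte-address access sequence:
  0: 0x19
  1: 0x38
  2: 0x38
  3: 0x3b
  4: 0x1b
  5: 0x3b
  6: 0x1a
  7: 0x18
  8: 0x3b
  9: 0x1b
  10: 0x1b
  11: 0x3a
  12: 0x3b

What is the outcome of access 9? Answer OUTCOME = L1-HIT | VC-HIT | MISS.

OUTCOME = VC-HIT

#0 0x19→b6/s0 MISS; vc=[]
#1 0x38→b14/s0 MISS; vc=[6]
#2 0x38→b14/s0 L1-HIT; vc=[6]
#3 0x3b→b14/s0 L1-HIT; vc=[6]
#4 0x1b→b6/s0 VC-HIT; vc=[14]
#5 0x3b→b14/s0 VC-HIT; vc=[6]
#6 0x1a→b6/s0 VC-HIT; vc=[14]
#7 0x18→b6/s0 L1-HIT; vc=[14]
#8 0x3b→b14/s0 VC-HIT; vc=[6]
#9 0x1b→b6/s0 VC-HIT; vc=[14]
#10 0x1b→b6/s0 L1-HIT; vc=[14]
#11 0x3a→b14/s0 VC-HIT; vc=[6]
#12 0x3b→b14/s0 L1-HIT; vc=[6]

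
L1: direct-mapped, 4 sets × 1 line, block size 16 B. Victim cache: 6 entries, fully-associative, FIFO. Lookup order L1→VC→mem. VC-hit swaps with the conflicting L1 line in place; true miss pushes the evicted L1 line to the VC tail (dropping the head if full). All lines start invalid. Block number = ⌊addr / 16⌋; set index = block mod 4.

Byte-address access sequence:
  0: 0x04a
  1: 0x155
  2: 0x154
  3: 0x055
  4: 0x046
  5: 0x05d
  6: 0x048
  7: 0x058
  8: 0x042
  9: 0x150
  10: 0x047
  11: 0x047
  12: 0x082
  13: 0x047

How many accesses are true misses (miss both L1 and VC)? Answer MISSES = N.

MISSES = 4

  [0] addr=0x4a blk=4 s=0: MISS | VC []
  [1] addr=0x155 blk=21 s=1: MISS | VC []
  [2] addr=0x154 blk=21 s=1: L1-HIT | VC []
  [3] addr=0x55 blk=5 s=1: MISS | VC [21]
  [4] addr=0x46 blk=4 s=0: L1-HIT | VC [21]
  [5] addr=0x5d blk=5 s=1: L1-HIT | VC [21]
  [6] addr=0x48 blk=4 s=0: L1-HIT | VC [21]
  [7] addr=0x58 blk=5 s=1: L1-HIT | VC [21]
  [8] addr=0x42 blk=4 s=0: L1-HIT | VC [21]
  [9] addr=0x150 blk=21 s=1: VC-HIT | VC [5]
  [10] addr=0x47 blk=4 s=0: L1-HIT | VC [5]
  [11] addr=0x47 blk=4 s=0: L1-HIT | VC [5]
  [12] addr=0x82 blk=8 s=0: MISS | VC [5, 4]
  [13] addr=0x47 blk=4 s=0: VC-HIT | VC [5, 8]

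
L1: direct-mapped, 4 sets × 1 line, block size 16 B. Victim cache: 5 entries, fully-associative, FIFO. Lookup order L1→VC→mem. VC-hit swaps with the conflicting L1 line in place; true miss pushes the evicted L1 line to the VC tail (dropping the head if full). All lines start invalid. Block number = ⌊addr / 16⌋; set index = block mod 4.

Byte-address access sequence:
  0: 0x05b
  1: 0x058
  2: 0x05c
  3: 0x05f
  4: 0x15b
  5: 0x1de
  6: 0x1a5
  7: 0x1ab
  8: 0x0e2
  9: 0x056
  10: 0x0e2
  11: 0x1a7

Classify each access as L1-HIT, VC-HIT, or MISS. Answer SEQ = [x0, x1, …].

SEQ = [MISS, L1-HIT, L1-HIT, L1-HIT, MISS, MISS, MISS, L1-HIT, MISS, VC-HIT, L1-HIT, VC-HIT]

0: 0x5b (blk 5, set 1) → MISS  vc=[]
1: 0x58 (blk 5, set 1) → L1-HIT  vc=[]
2: 0x5c (blk 5, set 1) → L1-HIT  vc=[]
3: 0x5f (blk 5, set 1) → L1-HIT  vc=[]
4: 0x15b (blk 21, set 1) → MISS  vc=[5]
5: 0x1de (blk 29, set 1) → MISS  vc=[5, 21]
6: 0x1a5 (blk 26, set 2) → MISS  vc=[5, 21]
7: 0x1ab (blk 26, set 2) → L1-HIT  vc=[5, 21]
8: 0xe2 (blk 14, set 2) → MISS  vc=[5, 21, 26]
9: 0x56 (blk 5, set 1) → VC-HIT  vc=[29, 21, 26]
10: 0xe2 (blk 14, set 2) → L1-HIT  vc=[29, 21, 26]
11: 0x1a7 (blk 26, set 2) → VC-HIT  vc=[29, 21, 14]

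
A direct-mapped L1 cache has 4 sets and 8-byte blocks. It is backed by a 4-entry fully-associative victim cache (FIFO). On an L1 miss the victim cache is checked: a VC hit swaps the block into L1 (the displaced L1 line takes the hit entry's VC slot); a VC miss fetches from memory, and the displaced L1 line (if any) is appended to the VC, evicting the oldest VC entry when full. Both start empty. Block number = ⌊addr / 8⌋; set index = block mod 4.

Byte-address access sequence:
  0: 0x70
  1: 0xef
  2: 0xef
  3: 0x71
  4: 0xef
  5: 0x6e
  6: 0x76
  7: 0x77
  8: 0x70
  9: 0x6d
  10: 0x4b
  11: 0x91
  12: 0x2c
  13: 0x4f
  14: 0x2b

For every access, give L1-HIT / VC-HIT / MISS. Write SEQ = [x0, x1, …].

  [0] addr=0x70 blk=14 s=2: MISS | VC []
  [1] addr=0xef blk=29 s=1: MISS | VC []
  [2] addr=0xef blk=29 s=1: L1-HIT | VC []
  [3] addr=0x71 blk=14 s=2: L1-HIT | VC []
  [4] addr=0xef blk=29 s=1: L1-HIT | VC []
  [5] addr=0x6e blk=13 s=1: MISS | VC [29]
  [6] addr=0x76 blk=14 s=2: L1-HIT | VC [29]
  [7] addr=0x77 blk=14 s=2: L1-HIT | VC [29]
  [8] addr=0x70 blk=14 s=2: L1-HIT | VC [29]
  [9] addr=0x6d blk=13 s=1: L1-HIT | VC [29]
  [10] addr=0x4b blk=9 s=1: MISS | VC [29, 13]
  [11] addr=0x91 blk=18 s=2: MISS | VC [29, 13, 14]
  [12] addr=0x2c blk=5 s=1: MISS | VC [29, 13, 14, 9]
  [13] addr=0x4f blk=9 s=1: VC-HIT | VC [29, 13, 14, 5]
  [14] addr=0x2b blk=5 s=1: VC-HIT | VC [29, 13, 14, 9]

SEQ = [MISS, MISS, L1-HIT, L1-HIT, L1-HIT, MISS, L1-HIT, L1-HIT, L1-HIT, L1-HIT, MISS, MISS, MISS, VC-HIT, VC-HIT]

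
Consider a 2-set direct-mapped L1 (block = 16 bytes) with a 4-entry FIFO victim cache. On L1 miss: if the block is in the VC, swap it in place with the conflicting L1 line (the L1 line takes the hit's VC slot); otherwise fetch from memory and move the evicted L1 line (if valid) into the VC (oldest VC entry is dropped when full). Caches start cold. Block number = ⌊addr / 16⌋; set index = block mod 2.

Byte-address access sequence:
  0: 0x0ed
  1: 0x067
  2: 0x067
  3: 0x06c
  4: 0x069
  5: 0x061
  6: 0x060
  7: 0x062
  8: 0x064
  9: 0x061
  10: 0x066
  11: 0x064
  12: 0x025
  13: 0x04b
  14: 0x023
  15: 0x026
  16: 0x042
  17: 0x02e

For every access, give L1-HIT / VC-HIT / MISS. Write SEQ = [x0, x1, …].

  [0] addr=0xed blk=14 s=0: MISS | VC []
  [1] addr=0x67 blk=6 s=0: MISS | VC [14]
  [2] addr=0x67 blk=6 s=0: L1-HIT | VC [14]
  [3] addr=0x6c blk=6 s=0: L1-HIT | VC [14]
  [4] addr=0x69 blk=6 s=0: L1-HIT | VC [14]
  [5] addr=0x61 blk=6 s=0: L1-HIT | VC [14]
  [6] addr=0x60 blk=6 s=0: L1-HIT | VC [14]
  [7] addr=0x62 blk=6 s=0: L1-HIT | VC [14]
  [8] addr=0x64 blk=6 s=0: L1-HIT | VC [14]
  [9] addr=0x61 blk=6 s=0: L1-HIT | VC [14]
  [10] addr=0x66 blk=6 s=0: L1-HIT | VC [14]
  [11] addr=0x64 blk=6 s=0: L1-HIT | VC [14]
  [12] addr=0x25 blk=2 s=0: MISS | VC [14, 6]
  [13] addr=0x4b blk=4 s=0: MISS | VC [14, 6, 2]
  [14] addr=0x23 blk=2 s=0: VC-HIT | VC [14, 6, 4]
  [15] addr=0x26 blk=2 s=0: L1-HIT | VC [14, 6, 4]
  [16] addr=0x42 blk=4 s=0: VC-HIT | VC [14, 6, 2]
  [17] addr=0x2e blk=2 s=0: VC-HIT | VC [14, 6, 4]

SEQ = [MISS, MISS, L1-HIT, L1-HIT, L1-HIT, L1-HIT, L1-HIT, L1-HIT, L1-HIT, L1-HIT, L1-HIT, L1-HIT, MISS, MISS, VC-HIT, L1-HIT, VC-HIT, VC-HIT]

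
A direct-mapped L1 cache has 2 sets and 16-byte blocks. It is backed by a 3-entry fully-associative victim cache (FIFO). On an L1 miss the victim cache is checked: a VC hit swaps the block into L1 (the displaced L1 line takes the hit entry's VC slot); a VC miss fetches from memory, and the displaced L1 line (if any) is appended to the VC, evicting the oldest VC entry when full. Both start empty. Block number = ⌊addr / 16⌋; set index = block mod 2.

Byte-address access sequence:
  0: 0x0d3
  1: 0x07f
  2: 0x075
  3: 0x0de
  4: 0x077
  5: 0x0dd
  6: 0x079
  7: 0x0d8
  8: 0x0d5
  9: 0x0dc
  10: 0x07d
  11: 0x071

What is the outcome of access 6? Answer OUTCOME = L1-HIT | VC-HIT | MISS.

  [0] addr=0xd3 blk=13 s=1: MISS | VC []
  [1] addr=0x7f blk=7 s=1: MISS | VC [13]
  [2] addr=0x75 blk=7 s=1: L1-HIT | VC [13]
  [3] addr=0xde blk=13 s=1: VC-HIT | VC [7]
  [4] addr=0x77 blk=7 s=1: VC-HIT | VC [13]
  [5] addr=0xdd blk=13 s=1: VC-HIT | VC [7]
  [6] addr=0x79 blk=7 s=1: VC-HIT | VC [13]
  [7] addr=0xd8 blk=13 s=1: VC-HIT | VC [7]
  [8] addr=0xd5 blk=13 s=1: L1-HIT | VC [7]
  [9] addr=0xdc blk=13 s=1: L1-HIT | VC [7]
  [10] addr=0x7d blk=7 s=1: VC-HIT | VC [13]
  [11] addr=0x71 blk=7 s=1: L1-HIT | VC [13]

OUTCOME = VC-HIT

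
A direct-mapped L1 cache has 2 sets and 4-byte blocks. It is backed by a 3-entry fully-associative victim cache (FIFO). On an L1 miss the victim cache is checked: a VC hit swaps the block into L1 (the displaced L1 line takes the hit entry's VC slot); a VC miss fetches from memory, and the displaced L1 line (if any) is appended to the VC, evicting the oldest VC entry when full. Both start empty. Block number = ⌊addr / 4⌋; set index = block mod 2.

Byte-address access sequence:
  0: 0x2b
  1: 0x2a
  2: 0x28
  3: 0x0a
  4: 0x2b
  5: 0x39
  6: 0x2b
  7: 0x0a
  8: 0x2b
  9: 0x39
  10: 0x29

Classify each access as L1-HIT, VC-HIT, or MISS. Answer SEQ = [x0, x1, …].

0: 0x2b (blk 10, set 0) → MISS  vc=[]
1: 0x2a (blk 10, set 0) → L1-HIT  vc=[]
2: 0x28 (blk 10, set 0) → L1-HIT  vc=[]
3: 0xa (blk 2, set 0) → MISS  vc=[10]
4: 0x2b (blk 10, set 0) → VC-HIT  vc=[2]
5: 0x39 (blk 14, set 0) → MISS  vc=[2, 10]
6: 0x2b (blk 10, set 0) → VC-HIT  vc=[2, 14]
7: 0xa (blk 2, set 0) → VC-HIT  vc=[10, 14]
8: 0x2b (blk 10, set 0) → VC-HIT  vc=[2, 14]
9: 0x39 (blk 14, set 0) → VC-HIT  vc=[2, 10]
10: 0x29 (blk 10, set 0) → VC-HIT  vc=[2, 14]

SEQ = [MISS, L1-HIT, L1-HIT, MISS, VC-HIT, MISS, VC-HIT, VC-HIT, VC-HIT, VC-HIT, VC-HIT]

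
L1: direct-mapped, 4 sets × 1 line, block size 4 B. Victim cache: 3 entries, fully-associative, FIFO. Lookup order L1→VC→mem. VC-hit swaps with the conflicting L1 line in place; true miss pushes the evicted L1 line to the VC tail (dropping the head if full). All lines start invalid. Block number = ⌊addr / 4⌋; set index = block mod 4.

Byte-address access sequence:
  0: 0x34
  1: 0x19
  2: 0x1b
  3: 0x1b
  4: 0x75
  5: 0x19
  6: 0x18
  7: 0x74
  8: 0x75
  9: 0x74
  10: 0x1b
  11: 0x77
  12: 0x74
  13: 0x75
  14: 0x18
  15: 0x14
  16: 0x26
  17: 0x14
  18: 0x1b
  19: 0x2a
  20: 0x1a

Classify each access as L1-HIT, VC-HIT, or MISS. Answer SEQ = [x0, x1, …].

SEQ = [MISS, MISS, L1-HIT, L1-HIT, MISS, L1-HIT, L1-HIT, L1-HIT, L1-HIT, L1-HIT, L1-HIT, L1-HIT, L1-HIT, L1-HIT, L1-HIT, MISS, MISS, VC-HIT, L1-HIT, MISS, VC-HIT]

  [0] addr=0x34 blk=13 s=1: MISS | VC []
  [1] addr=0x19 blk=6 s=2: MISS | VC []
  [2] addr=0x1b blk=6 s=2: L1-HIT | VC []
  [3] addr=0x1b blk=6 s=2: L1-HIT | VC []
  [4] addr=0x75 blk=29 s=1: MISS | VC [13]
  [5] addr=0x19 blk=6 s=2: L1-HIT | VC [13]
  [6] addr=0x18 blk=6 s=2: L1-HIT | VC [13]
  [7] addr=0x74 blk=29 s=1: L1-HIT | VC [13]
  [8] addr=0x75 blk=29 s=1: L1-HIT | VC [13]
  [9] addr=0x74 blk=29 s=1: L1-HIT | VC [13]
  [10] addr=0x1b blk=6 s=2: L1-HIT | VC [13]
  [11] addr=0x77 blk=29 s=1: L1-HIT | VC [13]
  [12] addr=0x74 blk=29 s=1: L1-HIT | VC [13]
  [13] addr=0x75 blk=29 s=1: L1-HIT | VC [13]
  [14] addr=0x18 blk=6 s=2: L1-HIT | VC [13]
  [15] addr=0x14 blk=5 s=1: MISS | VC [13, 29]
  [16] addr=0x26 blk=9 s=1: MISS | VC [13, 29, 5]
  [17] addr=0x14 blk=5 s=1: VC-HIT | VC [13, 29, 9]
  [18] addr=0x1b blk=6 s=2: L1-HIT | VC [13, 29, 9]
  [19] addr=0x2a blk=10 s=2: MISS | VC [29, 9, 6]
  [20] addr=0x1a blk=6 s=2: VC-HIT | VC [29, 9, 10]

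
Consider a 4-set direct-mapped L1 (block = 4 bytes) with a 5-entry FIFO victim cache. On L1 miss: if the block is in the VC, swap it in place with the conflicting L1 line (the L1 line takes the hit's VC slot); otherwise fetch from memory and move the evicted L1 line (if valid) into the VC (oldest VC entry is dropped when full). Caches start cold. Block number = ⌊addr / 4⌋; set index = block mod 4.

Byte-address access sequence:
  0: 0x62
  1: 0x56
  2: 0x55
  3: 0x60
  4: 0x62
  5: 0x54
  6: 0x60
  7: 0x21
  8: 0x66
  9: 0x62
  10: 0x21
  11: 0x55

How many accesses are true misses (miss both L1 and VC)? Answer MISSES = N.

MISSES = 4

#0 0x62→b24/s0 MISS; vc=[]
#1 0x56→b21/s1 MISS; vc=[]
#2 0x55→b21/s1 L1-HIT; vc=[]
#3 0x60→b24/s0 L1-HIT; vc=[]
#4 0x62→b24/s0 L1-HIT; vc=[]
#5 0x54→b21/s1 L1-HIT; vc=[]
#6 0x60→b24/s0 L1-HIT; vc=[]
#7 0x21→b8/s0 MISS; vc=[24]
#8 0x66→b25/s1 MISS; vc=[24,21]
#9 0x62→b24/s0 VC-HIT; vc=[8,21]
#10 0x21→b8/s0 VC-HIT; vc=[24,21]
#11 0x55→b21/s1 VC-HIT; vc=[24,25]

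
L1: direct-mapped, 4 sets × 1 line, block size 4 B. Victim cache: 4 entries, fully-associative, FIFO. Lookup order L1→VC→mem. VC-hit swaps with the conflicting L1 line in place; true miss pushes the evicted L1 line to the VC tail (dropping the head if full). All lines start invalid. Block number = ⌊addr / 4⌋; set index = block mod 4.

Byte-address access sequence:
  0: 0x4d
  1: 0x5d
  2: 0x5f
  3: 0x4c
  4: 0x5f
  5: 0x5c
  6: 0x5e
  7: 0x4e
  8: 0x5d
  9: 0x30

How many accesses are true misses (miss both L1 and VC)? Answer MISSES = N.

MISSES = 3

0: 0x4d (blk 19, set 3) → MISS  vc=[]
1: 0x5d (blk 23, set 3) → MISS  vc=[19]
2: 0x5f (blk 23, set 3) → L1-HIT  vc=[19]
3: 0x4c (blk 19, set 3) → VC-HIT  vc=[23]
4: 0x5f (blk 23, set 3) → VC-HIT  vc=[19]
5: 0x5c (blk 23, set 3) → L1-HIT  vc=[19]
6: 0x5e (blk 23, set 3) → L1-HIT  vc=[19]
7: 0x4e (blk 19, set 3) → VC-HIT  vc=[23]
8: 0x5d (blk 23, set 3) → VC-HIT  vc=[19]
9: 0x30 (blk 12, set 0) → MISS  vc=[19]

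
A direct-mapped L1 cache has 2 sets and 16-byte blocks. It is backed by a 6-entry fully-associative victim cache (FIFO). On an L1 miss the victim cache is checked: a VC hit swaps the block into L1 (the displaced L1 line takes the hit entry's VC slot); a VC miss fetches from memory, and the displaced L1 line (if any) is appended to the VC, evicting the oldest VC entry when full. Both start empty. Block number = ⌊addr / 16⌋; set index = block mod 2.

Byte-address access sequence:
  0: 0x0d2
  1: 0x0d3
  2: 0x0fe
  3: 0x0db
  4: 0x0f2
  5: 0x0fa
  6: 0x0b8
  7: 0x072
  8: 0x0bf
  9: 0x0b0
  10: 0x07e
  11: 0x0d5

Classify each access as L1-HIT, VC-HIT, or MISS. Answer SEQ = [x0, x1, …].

#0 0xd2→b13/s1 MISS; vc=[]
#1 0xd3→b13/s1 L1-HIT; vc=[]
#2 0xfe→b15/s1 MISS; vc=[13]
#3 0xdb→b13/s1 VC-HIT; vc=[15]
#4 0xf2→b15/s1 VC-HIT; vc=[13]
#5 0xfa→b15/s1 L1-HIT; vc=[13]
#6 0xb8→b11/s1 MISS; vc=[13,15]
#7 0x72→b7/s1 MISS; vc=[13,15,11]
#8 0xbf→b11/s1 VC-HIT; vc=[13,15,7]
#9 0xb0→b11/s1 L1-HIT; vc=[13,15,7]
#10 0x7e→b7/s1 VC-HIT; vc=[13,15,11]
#11 0xd5→b13/s1 VC-HIT; vc=[7,15,11]

SEQ = [MISS, L1-HIT, MISS, VC-HIT, VC-HIT, L1-HIT, MISS, MISS, VC-HIT, L1-HIT, VC-HIT, VC-HIT]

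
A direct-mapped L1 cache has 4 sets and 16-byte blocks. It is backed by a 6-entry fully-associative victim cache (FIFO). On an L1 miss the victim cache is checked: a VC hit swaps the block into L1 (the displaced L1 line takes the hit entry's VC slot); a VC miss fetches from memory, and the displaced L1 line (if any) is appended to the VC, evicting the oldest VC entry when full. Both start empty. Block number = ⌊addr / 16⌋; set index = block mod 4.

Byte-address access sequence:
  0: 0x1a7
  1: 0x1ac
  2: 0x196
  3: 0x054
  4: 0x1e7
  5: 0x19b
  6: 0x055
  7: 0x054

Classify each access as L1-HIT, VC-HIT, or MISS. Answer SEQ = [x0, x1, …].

0: 0x1a7 (blk 26, set 2) → MISS  vc=[]
1: 0x1ac (blk 26, set 2) → L1-HIT  vc=[]
2: 0x196 (blk 25, set 1) → MISS  vc=[]
3: 0x54 (blk 5, set 1) → MISS  vc=[25]
4: 0x1e7 (blk 30, set 2) → MISS  vc=[25, 26]
5: 0x19b (blk 25, set 1) → VC-HIT  vc=[5, 26]
6: 0x55 (blk 5, set 1) → VC-HIT  vc=[25, 26]
7: 0x54 (blk 5, set 1) → L1-HIT  vc=[25, 26]

SEQ = [MISS, L1-HIT, MISS, MISS, MISS, VC-HIT, VC-HIT, L1-HIT]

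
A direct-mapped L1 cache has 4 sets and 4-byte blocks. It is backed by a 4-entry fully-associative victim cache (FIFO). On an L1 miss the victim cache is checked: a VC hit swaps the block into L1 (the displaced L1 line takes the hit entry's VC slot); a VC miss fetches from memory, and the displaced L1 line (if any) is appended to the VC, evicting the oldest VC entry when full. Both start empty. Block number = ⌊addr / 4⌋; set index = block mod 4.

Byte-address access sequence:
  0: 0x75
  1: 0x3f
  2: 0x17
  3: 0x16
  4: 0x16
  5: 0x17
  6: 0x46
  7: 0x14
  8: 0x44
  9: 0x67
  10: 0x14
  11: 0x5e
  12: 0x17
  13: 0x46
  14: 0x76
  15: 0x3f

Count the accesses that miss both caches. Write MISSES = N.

  [0] addr=0x75 blk=29 s=1: MISS | VC []
  [1] addr=0x3f blk=15 s=3: MISS | VC []
  [2] addr=0x17 blk=5 s=1: MISS | VC [29]
  [3] addr=0x16 blk=5 s=1: L1-HIT | VC [29]
  [4] addr=0x16 blk=5 s=1: L1-HIT | VC [29]
  [5] addr=0x17 blk=5 s=1: L1-HIT | VC [29]
  [6] addr=0x46 blk=17 s=1: MISS | VC [29, 5]
  [7] addr=0x14 blk=5 s=1: VC-HIT | VC [29, 17]
  [8] addr=0x44 blk=17 s=1: VC-HIT | VC [29, 5]
  [9] addr=0x67 blk=25 s=1: MISS | VC [29, 5, 17]
  [10] addr=0x14 blk=5 s=1: VC-HIT | VC [29, 25, 17]
  [11] addr=0x5e blk=23 s=3: MISS | VC [29, 25, 17, 15]
  [12] addr=0x17 blk=5 s=1: L1-HIT | VC [29, 25, 17, 15]
  [13] addr=0x46 blk=17 s=1: VC-HIT | VC [29, 25, 5, 15]
  [14] addr=0x76 blk=29 s=1: VC-HIT | VC [17, 25, 5, 15]
  [15] addr=0x3f blk=15 s=3: VC-HIT | VC [17, 25, 5, 23]

MISSES = 6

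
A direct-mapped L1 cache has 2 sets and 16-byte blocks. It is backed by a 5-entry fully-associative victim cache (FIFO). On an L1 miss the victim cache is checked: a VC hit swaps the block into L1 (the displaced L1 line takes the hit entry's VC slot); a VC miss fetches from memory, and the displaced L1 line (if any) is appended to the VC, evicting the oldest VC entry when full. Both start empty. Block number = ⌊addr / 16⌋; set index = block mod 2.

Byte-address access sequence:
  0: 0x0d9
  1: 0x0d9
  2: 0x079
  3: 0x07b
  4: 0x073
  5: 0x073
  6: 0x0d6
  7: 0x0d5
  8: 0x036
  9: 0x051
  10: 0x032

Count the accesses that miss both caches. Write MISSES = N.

#0 0xd9→b13/s1 MISS; vc=[]
#1 0xd9→b13/s1 L1-HIT; vc=[]
#2 0x79→b7/s1 MISS; vc=[13]
#3 0x7b→b7/s1 L1-HIT; vc=[13]
#4 0x73→b7/s1 L1-HIT; vc=[13]
#5 0x73→b7/s1 L1-HIT; vc=[13]
#6 0xd6→b13/s1 VC-HIT; vc=[7]
#7 0xd5→b13/s1 L1-HIT; vc=[7]
#8 0x36→b3/s1 MISS; vc=[7,13]
#9 0x51→b5/s1 MISS; vc=[7,13,3]
#10 0x32→b3/s1 VC-HIT; vc=[7,13,5]

MISSES = 4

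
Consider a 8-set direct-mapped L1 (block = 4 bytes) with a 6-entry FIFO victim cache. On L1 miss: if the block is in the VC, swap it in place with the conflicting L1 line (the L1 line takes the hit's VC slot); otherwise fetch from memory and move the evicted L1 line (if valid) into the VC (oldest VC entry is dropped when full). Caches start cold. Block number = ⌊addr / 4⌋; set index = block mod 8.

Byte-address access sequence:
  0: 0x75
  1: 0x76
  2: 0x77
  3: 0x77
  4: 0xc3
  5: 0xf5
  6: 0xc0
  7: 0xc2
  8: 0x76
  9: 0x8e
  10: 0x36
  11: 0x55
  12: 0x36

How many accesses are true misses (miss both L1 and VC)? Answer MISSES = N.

MISSES = 6

0: 0x75 (blk 29, set 5) → MISS  vc=[]
1: 0x76 (blk 29, set 5) → L1-HIT  vc=[]
2: 0x77 (blk 29, set 5) → L1-HIT  vc=[]
3: 0x77 (blk 29, set 5) → L1-HIT  vc=[]
4: 0xc3 (blk 48, set 0) → MISS  vc=[]
5: 0xf5 (blk 61, set 5) → MISS  vc=[29]
6: 0xc0 (blk 48, set 0) → L1-HIT  vc=[29]
7: 0xc2 (blk 48, set 0) → L1-HIT  vc=[29]
8: 0x76 (blk 29, set 5) → VC-HIT  vc=[61]
9: 0x8e (blk 35, set 3) → MISS  vc=[61]
10: 0x36 (blk 13, set 5) → MISS  vc=[61, 29]
11: 0x55 (blk 21, set 5) → MISS  vc=[61, 29, 13]
12: 0x36 (blk 13, set 5) → VC-HIT  vc=[61, 29, 21]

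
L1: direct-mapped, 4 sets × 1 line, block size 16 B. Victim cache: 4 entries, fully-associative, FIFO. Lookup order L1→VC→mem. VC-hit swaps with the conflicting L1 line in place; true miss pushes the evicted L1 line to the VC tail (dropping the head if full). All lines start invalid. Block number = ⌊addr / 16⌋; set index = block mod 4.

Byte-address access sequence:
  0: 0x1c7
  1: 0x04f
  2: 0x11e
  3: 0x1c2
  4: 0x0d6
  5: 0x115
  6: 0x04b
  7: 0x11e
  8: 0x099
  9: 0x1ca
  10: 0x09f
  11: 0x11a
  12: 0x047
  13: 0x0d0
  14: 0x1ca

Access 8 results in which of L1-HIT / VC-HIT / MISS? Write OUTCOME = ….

  [0] addr=0x1c7 blk=28 s=0: MISS | VC []
  [1] addr=0x4f blk=4 s=0: MISS | VC [28]
  [2] addr=0x11e blk=17 s=1: MISS | VC [28]
  [3] addr=0x1c2 blk=28 s=0: VC-HIT | VC [4]
  [4] addr=0xd6 blk=13 s=1: MISS | VC [4, 17]
  [5] addr=0x115 blk=17 s=1: VC-HIT | VC [4, 13]
  [6] addr=0x4b blk=4 s=0: VC-HIT | VC [28, 13]
  [7] addr=0x11e blk=17 s=1: L1-HIT | VC [28, 13]
  [8] addr=0x99 blk=9 s=1: MISS | VC [28, 13, 17]
  [9] addr=0x1ca blk=28 s=0: VC-HIT | VC [4, 13, 17]
  [10] addr=0x9f blk=9 s=1: L1-HIT | VC [4, 13, 17]
  [11] addr=0x11a blk=17 s=1: VC-HIT | VC [4, 13, 9]
  [12] addr=0x47 blk=4 s=0: VC-HIT | VC [28, 13, 9]
  [13] addr=0xd0 blk=13 s=1: VC-HIT | VC [28, 17, 9]
  [14] addr=0x1ca blk=28 s=0: VC-HIT | VC [4, 17, 9]

OUTCOME = MISS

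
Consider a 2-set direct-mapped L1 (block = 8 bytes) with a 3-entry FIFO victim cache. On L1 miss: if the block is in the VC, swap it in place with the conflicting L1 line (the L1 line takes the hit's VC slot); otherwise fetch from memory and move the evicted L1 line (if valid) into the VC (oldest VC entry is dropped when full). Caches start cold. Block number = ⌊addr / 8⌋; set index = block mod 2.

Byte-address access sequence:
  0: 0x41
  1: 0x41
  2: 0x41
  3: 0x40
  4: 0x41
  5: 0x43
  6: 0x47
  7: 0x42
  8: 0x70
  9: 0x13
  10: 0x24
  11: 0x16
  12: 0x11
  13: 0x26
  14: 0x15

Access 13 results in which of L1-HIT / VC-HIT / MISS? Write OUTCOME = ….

OUTCOME = VC-HIT

  [0] addr=0x41 blk=8 s=0: MISS | VC []
  [1] addr=0x41 blk=8 s=0: L1-HIT | VC []
  [2] addr=0x41 blk=8 s=0: L1-HIT | VC []
  [3] addr=0x40 blk=8 s=0: L1-HIT | VC []
  [4] addr=0x41 blk=8 s=0: L1-HIT | VC []
  [5] addr=0x43 blk=8 s=0: L1-HIT | VC []
  [6] addr=0x47 blk=8 s=0: L1-HIT | VC []
  [7] addr=0x42 blk=8 s=0: L1-HIT | VC []
  [8] addr=0x70 blk=14 s=0: MISS | VC [8]
  [9] addr=0x13 blk=2 s=0: MISS | VC [8, 14]
  [10] addr=0x24 blk=4 s=0: MISS | VC [8, 14, 2]
  [11] addr=0x16 blk=2 s=0: VC-HIT | VC [8, 14, 4]
  [12] addr=0x11 blk=2 s=0: L1-HIT | VC [8, 14, 4]
  [13] addr=0x26 blk=4 s=0: VC-HIT | VC [8, 14, 2]
  [14] addr=0x15 blk=2 s=0: VC-HIT | VC [8, 14, 4]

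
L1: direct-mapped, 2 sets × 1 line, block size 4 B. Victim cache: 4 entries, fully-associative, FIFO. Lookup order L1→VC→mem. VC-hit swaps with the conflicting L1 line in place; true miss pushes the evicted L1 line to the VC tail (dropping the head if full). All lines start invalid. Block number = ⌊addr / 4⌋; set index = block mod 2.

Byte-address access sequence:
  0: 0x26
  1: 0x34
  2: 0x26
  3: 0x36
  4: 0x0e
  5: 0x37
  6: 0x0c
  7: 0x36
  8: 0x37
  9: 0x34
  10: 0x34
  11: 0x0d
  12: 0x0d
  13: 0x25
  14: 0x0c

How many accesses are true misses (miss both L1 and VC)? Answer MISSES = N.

MISSES = 3

#0 0x26→b9/s1 MISS; vc=[]
#1 0x34→b13/s1 MISS; vc=[9]
#2 0x26→b9/s1 VC-HIT; vc=[13]
#3 0x36→b13/s1 VC-HIT; vc=[9]
#4 0xe→b3/s1 MISS; vc=[9,13]
#5 0x37→b13/s1 VC-HIT; vc=[9,3]
#6 0xc→b3/s1 VC-HIT; vc=[9,13]
#7 0x36→b13/s1 VC-HIT; vc=[9,3]
#8 0x37→b13/s1 L1-HIT; vc=[9,3]
#9 0x34→b13/s1 L1-HIT; vc=[9,3]
#10 0x34→b13/s1 L1-HIT; vc=[9,3]
#11 0xd→b3/s1 VC-HIT; vc=[9,13]
#12 0xd→b3/s1 L1-HIT; vc=[9,13]
#13 0x25→b9/s1 VC-HIT; vc=[3,13]
#14 0xc→b3/s1 VC-HIT; vc=[9,13]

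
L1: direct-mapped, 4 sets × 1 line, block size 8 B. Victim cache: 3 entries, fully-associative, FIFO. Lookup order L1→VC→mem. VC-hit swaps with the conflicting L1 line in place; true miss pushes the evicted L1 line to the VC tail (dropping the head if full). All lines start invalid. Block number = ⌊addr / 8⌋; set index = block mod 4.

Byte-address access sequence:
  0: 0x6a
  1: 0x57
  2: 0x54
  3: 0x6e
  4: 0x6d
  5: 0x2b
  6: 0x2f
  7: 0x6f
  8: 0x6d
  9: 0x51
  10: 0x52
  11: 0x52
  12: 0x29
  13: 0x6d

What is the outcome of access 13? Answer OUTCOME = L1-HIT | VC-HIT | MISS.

0: 0x6a (blk 13, set 1) → MISS  vc=[]
1: 0x57 (blk 10, set 2) → MISS  vc=[]
2: 0x54 (blk 10, set 2) → L1-HIT  vc=[]
3: 0x6e (blk 13, set 1) → L1-HIT  vc=[]
4: 0x6d (blk 13, set 1) → L1-HIT  vc=[]
5: 0x2b (blk 5, set 1) → MISS  vc=[13]
6: 0x2f (blk 5, set 1) → L1-HIT  vc=[13]
7: 0x6f (blk 13, set 1) → VC-HIT  vc=[5]
8: 0x6d (blk 13, set 1) → L1-HIT  vc=[5]
9: 0x51 (blk 10, set 2) → L1-HIT  vc=[5]
10: 0x52 (blk 10, set 2) → L1-HIT  vc=[5]
11: 0x52 (blk 10, set 2) → L1-HIT  vc=[5]
12: 0x29 (blk 5, set 1) → VC-HIT  vc=[13]
13: 0x6d (blk 13, set 1) → VC-HIT  vc=[5]

OUTCOME = VC-HIT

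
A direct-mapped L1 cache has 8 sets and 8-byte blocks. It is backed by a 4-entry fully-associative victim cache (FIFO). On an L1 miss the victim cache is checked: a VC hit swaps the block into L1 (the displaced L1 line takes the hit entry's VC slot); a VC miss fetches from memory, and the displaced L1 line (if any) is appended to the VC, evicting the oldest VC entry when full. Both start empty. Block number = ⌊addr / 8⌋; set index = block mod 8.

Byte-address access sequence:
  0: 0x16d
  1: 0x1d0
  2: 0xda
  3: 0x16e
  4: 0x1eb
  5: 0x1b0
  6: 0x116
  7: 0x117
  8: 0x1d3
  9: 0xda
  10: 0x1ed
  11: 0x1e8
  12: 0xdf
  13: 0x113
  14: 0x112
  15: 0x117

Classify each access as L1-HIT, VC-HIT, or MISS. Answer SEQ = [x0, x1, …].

SEQ = [MISS, MISS, MISS, L1-HIT, MISS, MISS, MISS, L1-HIT, VC-HIT, L1-HIT, L1-HIT, L1-HIT, L1-HIT, VC-HIT, L1-HIT, L1-HIT]

  [0] addr=0x16d blk=45 s=5: MISS | VC []
  [1] addr=0x1d0 blk=58 s=2: MISS | VC []
  [2] addr=0xda blk=27 s=3: MISS | VC []
  [3] addr=0x16e blk=45 s=5: L1-HIT | VC []
  [4] addr=0x1eb blk=61 s=5: MISS | VC [45]
  [5] addr=0x1b0 blk=54 s=6: MISS | VC [45]
  [6] addr=0x116 blk=34 s=2: MISS | VC [45, 58]
  [7] addr=0x117 blk=34 s=2: L1-HIT | VC [45, 58]
  [8] addr=0x1d3 blk=58 s=2: VC-HIT | VC [45, 34]
  [9] addr=0xda blk=27 s=3: L1-HIT | VC [45, 34]
  [10] addr=0x1ed blk=61 s=5: L1-HIT | VC [45, 34]
  [11] addr=0x1e8 blk=61 s=5: L1-HIT | VC [45, 34]
  [12] addr=0xdf blk=27 s=3: L1-HIT | VC [45, 34]
  [13] addr=0x113 blk=34 s=2: VC-HIT | VC [45, 58]
  [14] addr=0x112 blk=34 s=2: L1-HIT | VC [45, 58]
  [15] addr=0x117 blk=34 s=2: L1-HIT | VC [45, 58]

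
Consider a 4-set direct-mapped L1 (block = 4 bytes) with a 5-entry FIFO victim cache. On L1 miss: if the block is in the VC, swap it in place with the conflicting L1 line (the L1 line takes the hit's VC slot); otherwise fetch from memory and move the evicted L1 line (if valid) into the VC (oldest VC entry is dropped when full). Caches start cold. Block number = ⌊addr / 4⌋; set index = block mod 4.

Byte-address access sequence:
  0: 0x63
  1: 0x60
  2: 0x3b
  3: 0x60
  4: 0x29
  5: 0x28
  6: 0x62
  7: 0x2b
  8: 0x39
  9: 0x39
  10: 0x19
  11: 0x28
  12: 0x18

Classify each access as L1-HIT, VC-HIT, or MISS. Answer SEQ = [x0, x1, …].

SEQ = [MISS, L1-HIT, MISS, L1-HIT, MISS, L1-HIT, L1-HIT, L1-HIT, VC-HIT, L1-HIT, MISS, VC-HIT, VC-HIT]

  [0] addr=0x63 blk=24 s=0: MISS | VC []
  [1] addr=0x60 blk=24 s=0: L1-HIT | VC []
  [2] addr=0x3b blk=14 s=2: MISS | VC []
  [3] addr=0x60 blk=24 s=0: L1-HIT | VC []
  [4] addr=0x29 blk=10 s=2: MISS | VC [14]
  [5] addr=0x28 blk=10 s=2: L1-HIT | VC [14]
  [6] addr=0x62 blk=24 s=0: L1-HIT | VC [14]
  [7] addr=0x2b blk=10 s=2: L1-HIT | VC [14]
  [8] addr=0x39 blk=14 s=2: VC-HIT | VC [10]
  [9] addr=0x39 blk=14 s=2: L1-HIT | VC [10]
  [10] addr=0x19 blk=6 s=2: MISS | VC [10, 14]
  [11] addr=0x28 blk=10 s=2: VC-HIT | VC [6, 14]
  [12] addr=0x18 blk=6 s=2: VC-HIT | VC [10, 14]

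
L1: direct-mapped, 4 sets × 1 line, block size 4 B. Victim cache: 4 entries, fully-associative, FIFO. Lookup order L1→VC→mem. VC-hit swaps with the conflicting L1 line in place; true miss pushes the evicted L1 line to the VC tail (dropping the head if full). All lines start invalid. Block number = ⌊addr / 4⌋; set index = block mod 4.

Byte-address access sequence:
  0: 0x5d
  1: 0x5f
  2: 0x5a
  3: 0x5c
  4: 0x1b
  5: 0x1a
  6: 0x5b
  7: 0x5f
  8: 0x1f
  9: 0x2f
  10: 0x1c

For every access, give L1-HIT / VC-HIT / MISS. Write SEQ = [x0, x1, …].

  [0] addr=0x5d blk=23 s=3: MISS | VC []
  [1] addr=0x5f blk=23 s=3: L1-HIT | VC []
  [2] addr=0x5a blk=22 s=2: MISS | VC []
  [3] addr=0x5c blk=23 s=3: L1-HIT | VC []
  [4] addr=0x1b blk=6 s=2: MISS | VC [22]
  [5] addr=0x1a blk=6 s=2: L1-HIT | VC [22]
  [6] addr=0x5b blk=22 s=2: VC-HIT | VC [6]
  [7] addr=0x5f blk=23 s=3: L1-HIT | VC [6]
  [8] addr=0x1f blk=7 s=3: MISS | VC [6, 23]
  [9] addr=0x2f blk=11 s=3: MISS | VC [6, 23, 7]
  [10] addr=0x1c blk=7 s=3: VC-HIT | VC [6, 23, 11]

SEQ = [MISS, L1-HIT, MISS, L1-HIT, MISS, L1-HIT, VC-HIT, L1-HIT, MISS, MISS, VC-HIT]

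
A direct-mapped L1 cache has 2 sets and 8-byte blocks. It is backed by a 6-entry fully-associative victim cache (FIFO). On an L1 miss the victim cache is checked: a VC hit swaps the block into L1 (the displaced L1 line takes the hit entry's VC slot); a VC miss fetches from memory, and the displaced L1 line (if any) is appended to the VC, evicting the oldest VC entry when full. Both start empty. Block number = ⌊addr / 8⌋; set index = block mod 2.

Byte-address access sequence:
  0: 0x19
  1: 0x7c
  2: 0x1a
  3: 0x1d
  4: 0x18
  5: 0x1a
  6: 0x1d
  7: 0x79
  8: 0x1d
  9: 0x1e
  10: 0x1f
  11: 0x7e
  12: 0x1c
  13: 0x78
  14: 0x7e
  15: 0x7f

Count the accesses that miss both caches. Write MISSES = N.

#0 0x19→b3/s1 MISS; vc=[]
#1 0x7c→b15/s1 MISS; vc=[3]
#2 0x1a→b3/s1 VC-HIT; vc=[15]
#3 0x1d→b3/s1 L1-HIT; vc=[15]
#4 0x18→b3/s1 L1-HIT; vc=[15]
#5 0x1a→b3/s1 L1-HIT; vc=[15]
#6 0x1d→b3/s1 L1-HIT; vc=[15]
#7 0x79→b15/s1 VC-HIT; vc=[3]
#8 0x1d→b3/s1 VC-HIT; vc=[15]
#9 0x1e→b3/s1 L1-HIT; vc=[15]
#10 0x1f→b3/s1 L1-HIT; vc=[15]
#11 0x7e→b15/s1 VC-HIT; vc=[3]
#12 0x1c→b3/s1 VC-HIT; vc=[15]
#13 0x78→b15/s1 VC-HIT; vc=[3]
#14 0x7e→b15/s1 L1-HIT; vc=[3]
#15 0x7f→b15/s1 L1-HIT; vc=[3]

MISSES = 2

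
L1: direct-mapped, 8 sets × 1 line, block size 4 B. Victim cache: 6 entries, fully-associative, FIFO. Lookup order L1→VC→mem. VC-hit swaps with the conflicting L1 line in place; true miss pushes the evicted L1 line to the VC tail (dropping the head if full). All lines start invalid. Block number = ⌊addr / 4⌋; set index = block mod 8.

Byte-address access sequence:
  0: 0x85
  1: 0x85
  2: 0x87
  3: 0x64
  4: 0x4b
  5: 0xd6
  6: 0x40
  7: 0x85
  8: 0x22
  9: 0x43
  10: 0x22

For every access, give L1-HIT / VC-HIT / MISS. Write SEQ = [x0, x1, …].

SEQ = [MISS, L1-HIT, L1-HIT, MISS, MISS, MISS, MISS, VC-HIT, MISS, VC-HIT, VC-HIT]

0: 0x85 (blk 33, set 1) → MISS  vc=[]
1: 0x85 (blk 33, set 1) → L1-HIT  vc=[]
2: 0x87 (blk 33, set 1) → L1-HIT  vc=[]
3: 0x64 (blk 25, set 1) → MISS  vc=[33]
4: 0x4b (blk 18, set 2) → MISS  vc=[33]
5: 0xd6 (blk 53, set 5) → MISS  vc=[33]
6: 0x40 (blk 16, set 0) → MISS  vc=[33]
7: 0x85 (blk 33, set 1) → VC-HIT  vc=[25]
8: 0x22 (blk 8, set 0) → MISS  vc=[25, 16]
9: 0x43 (blk 16, set 0) → VC-HIT  vc=[25, 8]
10: 0x22 (blk 8, set 0) → VC-HIT  vc=[25, 16]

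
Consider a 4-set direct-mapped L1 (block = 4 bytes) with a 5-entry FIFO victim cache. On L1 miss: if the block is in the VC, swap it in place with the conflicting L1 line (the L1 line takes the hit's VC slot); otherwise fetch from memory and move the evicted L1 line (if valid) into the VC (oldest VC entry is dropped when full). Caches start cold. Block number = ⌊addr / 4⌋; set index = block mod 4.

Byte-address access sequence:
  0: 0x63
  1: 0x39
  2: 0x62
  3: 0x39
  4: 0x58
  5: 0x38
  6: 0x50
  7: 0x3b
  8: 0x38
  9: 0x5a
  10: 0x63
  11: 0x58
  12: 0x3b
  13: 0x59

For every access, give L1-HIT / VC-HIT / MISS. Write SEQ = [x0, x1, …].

SEQ = [MISS, MISS, L1-HIT, L1-HIT, MISS, VC-HIT, MISS, L1-HIT, L1-HIT, VC-HIT, VC-HIT, L1-HIT, VC-HIT, VC-HIT]

  [0] addr=0x63 blk=24 s=0: MISS | VC []
  [1] addr=0x39 blk=14 s=2: MISS | VC []
  [2] addr=0x62 blk=24 s=0: L1-HIT | VC []
  [3] addr=0x39 blk=14 s=2: L1-HIT | VC []
  [4] addr=0x58 blk=22 s=2: MISS | VC [14]
  [5] addr=0x38 blk=14 s=2: VC-HIT | VC [22]
  [6] addr=0x50 blk=20 s=0: MISS | VC [22, 24]
  [7] addr=0x3b blk=14 s=2: L1-HIT | VC [22, 24]
  [8] addr=0x38 blk=14 s=2: L1-HIT | VC [22, 24]
  [9] addr=0x5a blk=22 s=2: VC-HIT | VC [14, 24]
  [10] addr=0x63 blk=24 s=0: VC-HIT | VC [14, 20]
  [11] addr=0x58 blk=22 s=2: L1-HIT | VC [14, 20]
  [12] addr=0x3b blk=14 s=2: VC-HIT | VC [22, 20]
  [13] addr=0x59 blk=22 s=2: VC-HIT | VC [14, 20]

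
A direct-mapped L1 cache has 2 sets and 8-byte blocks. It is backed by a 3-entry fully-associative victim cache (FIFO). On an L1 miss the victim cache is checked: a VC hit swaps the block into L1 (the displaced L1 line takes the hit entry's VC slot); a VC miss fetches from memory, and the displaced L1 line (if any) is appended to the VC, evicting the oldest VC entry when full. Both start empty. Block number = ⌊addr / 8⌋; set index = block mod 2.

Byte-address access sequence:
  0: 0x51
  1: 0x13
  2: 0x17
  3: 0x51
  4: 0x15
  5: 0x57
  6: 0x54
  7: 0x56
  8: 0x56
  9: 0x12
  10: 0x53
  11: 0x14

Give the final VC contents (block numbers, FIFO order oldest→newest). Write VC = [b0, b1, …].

VC = [10]

0: 0x51 (blk 10, set 0) → MISS  vc=[]
1: 0x13 (blk 2, set 0) → MISS  vc=[10]
2: 0x17 (blk 2, set 0) → L1-HIT  vc=[10]
3: 0x51 (blk 10, set 0) → VC-HIT  vc=[2]
4: 0x15 (blk 2, set 0) → VC-HIT  vc=[10]
5: 0x57 (blk 10, set 0) → VC-HIT  vc=[2]
6: 0x54 (blk 10, set 0) → L1-HIT  vc=[2]
7: 0x56 (blk 10, set 0) → L1-HIT  vc=[2]
8: 0x56 (blk 10, set 0) → L1-HIT  vc=[2]
9: 0x12 (blk 2, set 0) → VC-HIT  vc=[10]
10: 0x53 (blk 10, set 0) → VC-HIT  vc=[2]
11: 0x14 (blk 2, set 0) → VC-HIT  vc=[10]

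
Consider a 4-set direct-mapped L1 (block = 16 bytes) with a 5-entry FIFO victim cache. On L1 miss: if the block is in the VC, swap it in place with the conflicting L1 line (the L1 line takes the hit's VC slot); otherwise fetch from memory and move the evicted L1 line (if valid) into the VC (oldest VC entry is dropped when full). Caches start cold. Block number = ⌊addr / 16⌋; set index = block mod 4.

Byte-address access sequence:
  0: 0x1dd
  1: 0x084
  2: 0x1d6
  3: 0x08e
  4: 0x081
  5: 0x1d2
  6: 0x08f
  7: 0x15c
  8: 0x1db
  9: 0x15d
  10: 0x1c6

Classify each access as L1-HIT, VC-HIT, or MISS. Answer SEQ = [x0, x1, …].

0: 0x1dd (blk 29, set 1) → MISS  vc=[]
1: 0x84 (blk 8, set 0) → MISS  vc=[]
2: 0x1d6 (blk 29, set 1) → L1-HIT  vc=[]
3: 0x8e (blk 8, set 0) → L1-HIT  vc=[]
4: 0x81 (blk 8, set 0) → L1-HIT  vc=[]
5: 0x1d2 (blk 29, set 1) → L1-HIT  vc=[]
6: 0x8f (blk 8, set 0) → L1-HIT  vc=[]
7: 0x15c (blk 21, set 1) → MISS  vc=[29]
8: 0x1db (blk 29, set 1) → VC-HIT  vc=[21]
9: 0x15d (blk 21, set 1) → VC-HIT  vc=[29]
10: 0x1c6 (blk 28, set 0) → MISS  vc=[29, 8]

SEQ = [MISS, MISS, L1-HIT, L1-HIT, L1-HIT, L1-HIT, L1-HIT, MISS, VC-HIT, VC-HIT, MISS]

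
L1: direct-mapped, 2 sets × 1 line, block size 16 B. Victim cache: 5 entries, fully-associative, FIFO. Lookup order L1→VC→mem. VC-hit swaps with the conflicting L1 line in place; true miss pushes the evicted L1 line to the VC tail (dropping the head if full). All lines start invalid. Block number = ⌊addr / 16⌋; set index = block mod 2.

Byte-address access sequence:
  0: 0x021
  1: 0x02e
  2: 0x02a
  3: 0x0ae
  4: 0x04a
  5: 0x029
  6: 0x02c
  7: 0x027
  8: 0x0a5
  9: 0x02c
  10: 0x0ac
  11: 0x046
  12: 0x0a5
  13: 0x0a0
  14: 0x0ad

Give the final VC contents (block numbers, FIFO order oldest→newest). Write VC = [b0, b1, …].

VC = [4, 2]

#0 0x21→b2/s0 MISS; vc=[]
#1 0x2e→b2/s0 L1-HIT; vc=[]
#2 0x2a→b2/s0 L1-HIT; vc=[]
#3 0xae→b10/s0 MISS; vc=[2]
#4 0x4a→b4/s0 MISS; vc=[2,10]
#5 0x29→b2/s0 VC-HIT; vc=[4,10]
#6 0x2c→b2/s0 L1-HIT; vc=[4,10]
#7 0x27→b2/s0 L1-HIT; vc=[4,10]
#8 0xa5→b10/s0 VC-HIT; vc=[4,2]
#9 0x2c→b2/s0 VC-HIT; vc=[4,10]
#10 0xac→b10/s0 VC-HIT; vc=[4,2]
#11 0x46→b4/s0 VC-HIT; vc=[10,2]
#12 0xa5→b10/s0 VC-HIT; vc=[4,2]
#13 0xa0→b10/s0 L1-HIT; vc=[4,2]
#14 0xad→b10/s0 L1-HIT; vc=[4,2]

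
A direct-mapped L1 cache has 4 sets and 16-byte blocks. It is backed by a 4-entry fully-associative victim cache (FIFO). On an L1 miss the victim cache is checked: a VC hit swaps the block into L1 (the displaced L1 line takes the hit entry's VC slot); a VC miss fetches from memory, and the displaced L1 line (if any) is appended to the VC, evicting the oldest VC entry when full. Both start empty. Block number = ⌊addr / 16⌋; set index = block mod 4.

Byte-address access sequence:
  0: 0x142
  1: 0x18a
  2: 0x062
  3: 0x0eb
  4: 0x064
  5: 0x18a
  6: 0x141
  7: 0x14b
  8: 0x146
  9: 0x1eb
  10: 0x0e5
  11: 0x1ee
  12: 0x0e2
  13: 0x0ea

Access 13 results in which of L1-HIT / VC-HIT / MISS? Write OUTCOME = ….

OUTCOME = L1-HIT

  [0] addr=0x142 blk=20 s=0: MISS | VC []
  [1] addr=0x18a blk=24 s=0: MISS | VC [20]
  [2] addr=0x62 blk=6 s=2: MISS | VC [20]
  [3] addr=0xeb blk=14 s=2: MISS | VC [20, 6]
  [4] addr=0x64 blk=6 s=2: VC-HIT | VC [20, 14]
  [5] addr=0x18a blk=24 s=0: L1-HIT | VC [20, 14]
  [6] addr=0x141 blk=20 s=0: VC-HIT | VC [24, 14]
  [7] addr=0x14b blk=20 s=0: L1-HIT | VC [24, 14]
  [8] addr=0x146 blk=20 s=0: L1-HIT | VC [24, 14]
  [9] addr=0x1eb blk=30 s=2: MISS | VC [24, 14, 6]
  [10] addr=0xe5 blk=14 s=2: VC-HIT | VC [24, 30, 6]
  [11] addr=0x1ee blk=30 s=2: VC-HIT | VC [24, 14, 6]
  [12] addr=0xe2 blk=14 s=2: VC-HIT | VC [24, 30, 6]
  [13] addr=0xea blk=14 s=2: L1-HIT | VC [24, 30, 6]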